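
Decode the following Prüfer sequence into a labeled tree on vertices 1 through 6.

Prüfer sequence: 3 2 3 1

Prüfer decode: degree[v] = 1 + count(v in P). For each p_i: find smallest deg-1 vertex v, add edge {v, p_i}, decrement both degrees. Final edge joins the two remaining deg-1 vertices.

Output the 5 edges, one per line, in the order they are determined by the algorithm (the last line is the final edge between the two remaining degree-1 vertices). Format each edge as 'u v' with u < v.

Initial degrees: {1:2, 2:2, 3:3, 4:1, 5:1, 6:1}
Step 1: smallest deg-1 vertex = 4, p_1 = 3. Add edge {3,4}. Now deg[4]=0, deg[3]=2.
Step 2: smallest deg-1 vertex = 5, p_2 = 2. Add edge {2,5}. Now deg[5]=0, deg[2]=1.
Step 3: smallest deg-1 vertex = 2, p_3 = 3. Add edge {2,3}. Now deg[2]=0, deg[3]=1.
Step 4: smallest deg-1 vertex = 3, p_4 = 1. Add edge {1,3}. Now deg[3]=0, deg[1]=1.
Final: two remaining deg-1 vertices are 1, 6. Add edge {1,6}.

Answer: 3 4
2 5
2 3
1 3
1 6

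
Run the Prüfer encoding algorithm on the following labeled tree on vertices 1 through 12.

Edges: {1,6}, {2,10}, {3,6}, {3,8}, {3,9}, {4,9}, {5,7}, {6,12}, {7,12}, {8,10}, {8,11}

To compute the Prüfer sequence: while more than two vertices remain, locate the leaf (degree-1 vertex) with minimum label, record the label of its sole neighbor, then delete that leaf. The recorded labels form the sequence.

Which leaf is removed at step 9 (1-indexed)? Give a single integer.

Answer: 8

Derivation:
Step 1: current leaves = {1,2,4,5,11}. Remove leaf 1 (neighbor: 6).
Step 2: current leaves = {2,4,5,11}. Remove leaf 2 (neighbor: 10).
Step 3: current leaves = {4,5,10,11}. Remove leaf 4 (neighbor: 9).
Step 4: current leaves = {5,9,10,11}. Remove leaf 5 (neighbor: 7).
Step 5: current leaves = {7,9,10,11}. Remove leaf 7 (neighbor: 12).
Step 6: current leaves = {9,10,11,12}. Remove leaf 9 (neighbor: 3).
Step 7: current leaves = {10,11,12}. Remove leaf 10 (neighbor: 8).
Step 8: current leaves = {11,12}. Remove leaf 11 (neighbor: 8).
Step 9: current leaves = {8,12}. Remove leaf 8 (neighbor: 3).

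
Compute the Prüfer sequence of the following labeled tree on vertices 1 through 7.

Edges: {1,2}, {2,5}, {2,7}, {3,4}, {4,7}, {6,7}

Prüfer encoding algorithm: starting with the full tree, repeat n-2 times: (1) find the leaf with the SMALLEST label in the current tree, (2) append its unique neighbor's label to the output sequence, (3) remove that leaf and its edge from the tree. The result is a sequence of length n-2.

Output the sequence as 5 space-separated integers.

Answer: 2 4 7 2 7

Derivation:
Step 1: leaves = {1,3,5,6}. Remove smallest leaf 1, emit neighbor 2.
Step 2: leaves = {3,5,6}. Remove smallest leaf 3, emit neighbor 4.
Step 3: leaves = {4,5,6}. Remove smallest leaf 4, emit neighbor 7.
Step 4: leaves = {5,6}. Remove smallest leaf 5, emit neighbor 2.
Step 5: leaves = {2,6}. Remove smallest leaf 2, emit neighbor 7.
Done: 2 vertices remain (6, 7). Sequence = [2 4 7 2 7]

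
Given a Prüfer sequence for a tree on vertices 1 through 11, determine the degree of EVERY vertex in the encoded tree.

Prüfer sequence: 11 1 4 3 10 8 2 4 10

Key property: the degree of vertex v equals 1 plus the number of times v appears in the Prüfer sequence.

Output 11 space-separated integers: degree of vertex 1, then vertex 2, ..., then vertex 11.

p_1 = 11: count[11] becomes 1
p_2 = 1: count[1] becomes 1
p_3 = 4: count[4] becomes 1
p_4 = 3: count[3] becomes 1
p_5 = 10: count[10] becomes 1
p_6 = 8: count[8] becomes 1
p_7 = 2: count[2] becomes 1
p_8 = 4: count[4] becomes 2
p_9 = 10: count[10] becomes 2
Degrees (1 + count): deg[1]=1+1=2, deg[2]=1+1=2, deg[3]=1+1=2, deg[4]=1+2=3, deg[5]=1+0=1, deg[6]=1+0=1, deg[7]=1+0=1, deg[8]=1+1=2, deg[9]=1+0=1, deg[10]=1+2=3, deg[11]=1+1=2

Answer: 2 2 2 3 1 1 1 2 1 3 2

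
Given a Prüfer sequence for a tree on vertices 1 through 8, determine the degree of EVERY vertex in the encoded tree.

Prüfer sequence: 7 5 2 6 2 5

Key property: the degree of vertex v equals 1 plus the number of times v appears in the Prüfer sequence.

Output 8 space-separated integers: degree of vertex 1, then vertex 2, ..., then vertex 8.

Answer: 1 3 1 1 3 2 2 1

Derivation:
p_1 = 7: count[7] becomes 1
p_2 = 5: count[5] becomes 1
p_3 = 2: count[2] becomes 1
p_4 = 6: count[6] becomes 1
p_5 = 2: count[2] becomes 2
p_6 = 5: count[5] becomes 2
Degrees (1 + count): deg[1]=1+0=1, deg[2]=1+2=3, deg[3]=1+0=1, deg[4]=1+0=1, deg[5]=1+2=3, deg[6]=1+1=2, deg[7]=1+1=2, deg[8]=1+0=1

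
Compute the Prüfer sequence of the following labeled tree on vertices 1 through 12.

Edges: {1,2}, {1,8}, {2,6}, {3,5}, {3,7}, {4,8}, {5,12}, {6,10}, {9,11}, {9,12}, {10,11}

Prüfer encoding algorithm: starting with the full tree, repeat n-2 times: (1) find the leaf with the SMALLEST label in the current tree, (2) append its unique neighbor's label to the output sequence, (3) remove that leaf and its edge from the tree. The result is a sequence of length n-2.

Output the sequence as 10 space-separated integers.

Answer: 8 3 5 12 1 2 6 10 11 9

Derivation:
Step 1: leaves = {4,7}. Remove smallest leaf 4, emit neighbor 8.
Step 2: leaves = {7,8}. Remove smallest leaf 7, emit neighbor 3.
Step 3: leaves = {3,8}. Remove smallest leaf 3, emit neighbor 5.
Step 4: leaves = {5,8}. Remove smallest leaf 5, emit neighbor 12.
Step 5: leaves = {8,12}. Remove smallest leaf 8, emit neighbor 1.
Step 6: leaves = {1,12}. Remove smallest leaf 1, emit neighbor 2.
Step 7: leaves = {2,12}. Remove smallest leaf 2, emit neighbor 6.
Step 8: leaves = {6,12}. Remove smallest leaf 6, emit neighbor 10.
Step 9: leaves = {10,12}. Remove smallest leaf 10, emit neighbor 11.
Step 10: leaves = {11,12}. Remove smallest leaf 11, emit neighbor 9.
Done: 2 vertices remain (9, 12). Sequence = [8 3 5 12 1 2 6 10 11 9]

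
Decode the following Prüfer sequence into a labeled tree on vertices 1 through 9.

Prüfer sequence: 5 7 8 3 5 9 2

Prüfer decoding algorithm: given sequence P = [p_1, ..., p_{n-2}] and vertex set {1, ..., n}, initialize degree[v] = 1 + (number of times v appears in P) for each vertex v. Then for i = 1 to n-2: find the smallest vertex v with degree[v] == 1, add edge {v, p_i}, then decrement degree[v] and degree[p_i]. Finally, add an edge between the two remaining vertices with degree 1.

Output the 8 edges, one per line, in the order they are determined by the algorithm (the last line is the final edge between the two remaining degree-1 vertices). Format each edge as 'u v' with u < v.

Initial degrees: {1:1, 2:2, 3:2, 4:1, 5:3, 6:1, 7:2, 8:2, 9:2}
Step 1: smallest deg-1 vertex = 1, p_1 = 5. Add edge {1,5}. Now deg[1]=0, deg[5]=2.
Step 2: smallest deg-1 vertex = 4, p_2 = 7. Add edge {4,7}. Now deg[4]=0, deg[7]=1.
Step 3: smallest deg-1 vertex = 6, p_3 = 8. Add edge {6,8}. Now deg[6]=0, deg[8]=1.
Step 4: smallest deg-1 vertex = 7, p_4 = 3. Add edge {3,7}. Now deg[7]=0, deg[3]=1.
Step 5: smallest deg-1 vertex = 3, p_5 = 5. Add edge {3,5}. Now deg[3]=0, deg[5]=1.
Step 6: smallest deg-1 vertex = 5, p_6 = 9. Add edge {5,9}. Now deg[5]=0, deg[9]=1.
Step 7: smallest deg-1 vertex = 8, p_7 = 2. Add edge {2,8}. Now deg[8]=0, deg[2]=1.
Final: two remaining deg-1 vertices are 2, 9. Add edge {2,9}.

Answer: 1 5
4 7
6 8
3 7
3 5
5 9
2 8
2 9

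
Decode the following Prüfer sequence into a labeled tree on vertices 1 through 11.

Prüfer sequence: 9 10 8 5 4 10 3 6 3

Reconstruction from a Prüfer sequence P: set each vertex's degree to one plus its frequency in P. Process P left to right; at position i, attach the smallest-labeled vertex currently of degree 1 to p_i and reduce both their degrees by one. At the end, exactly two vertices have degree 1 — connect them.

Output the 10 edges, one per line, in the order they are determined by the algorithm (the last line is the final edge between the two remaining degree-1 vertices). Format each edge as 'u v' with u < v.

Answer: 1 9
2 10
7 8
5 8
4 5
4 10
3 9
6 10
3 6
3 11

Derivation:
Initial degrees: {1:1, 2:1, 3:3, 4:2, 5:2, 6:2, 7:1, 8:2, 9:2, 10:3, 11:1}
Step 1: smallest deg-1 vertex = 1, p_1 = 9. Add edge {1,9}. Now deg[1]=0, deg[9]=1.
Step 2: smallest deg-1 vertex = 2, p_2 = 10. Add edge {2,10}. Now deg[2]=0, deg[10]=2.
Step 3: smallest deg-1 vertex = 7, p_3 = 8. Add edge {7,8}. Now deg[7]=0, deg[8]=1.
Step 4: smallest deg-1 vertex = 8, p_4 = 5. Add edge {5,8}. Now deg[8]=0, deg[5]=1.
Step 5: smallest deg-1 vertex = 5, p_5 = 4. Add edge {4,5}. Now deg[5]=0, deg[4]=1.
Step 6: smallest deg-1 vertex = 4, p_6 = 10. Add edge {4,10}. Now deg[4]=0, deg[10]=1.
Step 7: smallest deg-1 vertex = 9, p_7 = 3. Add edge {3,9}. Now deg[9]=0, deg[3]=2.
Step 8: smallest deg-1 vertex = 10, p_8 = 6. Add edge {6,10}. Now deg[10]=0, deg[6]=1.
Step 9: smallest deg-1 vertex = 6, p_9 = 3. Add edge {3,6}. Now deg[6]=0, deg[3]=1.
Final: two remaining deg-1 vertices are 3, 11. Add edge {3,11}.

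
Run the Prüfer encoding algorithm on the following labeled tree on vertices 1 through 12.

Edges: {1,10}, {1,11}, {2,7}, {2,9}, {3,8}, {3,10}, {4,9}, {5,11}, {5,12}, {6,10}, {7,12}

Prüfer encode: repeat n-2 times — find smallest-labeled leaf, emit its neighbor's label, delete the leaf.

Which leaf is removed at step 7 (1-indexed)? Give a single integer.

Answer: 7

Derivation:
Step 1: current leaves = {4,6,8}. Remove leaf 4 (neighbor: 9).
Step 2: current leaves = {6,8,9}. Remove leaf 6 (neighbor: 10).
Step 3: current leaves = {8,9}. Remove leaf 8 (neighbor: 3).
Step 4: current leaves = {3,9}. Remove leaf 3 (neighbor: 10).
Step 5: current leaves = {9,10}. Remove leaf 9 (neighbor: 2).
Step 6: current leaves = {2,10}. Remove leaf 2 (neighbor: 7).
Step 7: current leaves = {7,10}. Remove leaf 7 (neighbor: 12).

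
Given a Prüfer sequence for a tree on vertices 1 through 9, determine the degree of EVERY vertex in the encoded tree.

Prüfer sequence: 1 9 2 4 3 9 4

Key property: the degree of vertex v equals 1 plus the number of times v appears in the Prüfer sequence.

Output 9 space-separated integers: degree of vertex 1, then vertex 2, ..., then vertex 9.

Answer: 2 2 2 3 1 1 1 1 3

Derivation:
p_1 = 1: count[1] becomes 1
p_2 = 9: count[9] becomes 1
p_3 = 2: count[2] becomes 1
p_4 = 4: count[4] becomes 1
p_5 = 3: count[3] becomes 1
p_6 = 9: count[9] becomes 2
p_7 = 4: count[4] becomes 2
Degrees (1 + count): deg[1]=1+1=2, deg[2]=1+1=2, deg[3]=1+1=2, deg[4]=1+2=3, deg[5]=1+0=1, deg[6]=1+0=1, deg[7]=1+0=1, deg[8]=1+0=1, deg[9]=1+2=3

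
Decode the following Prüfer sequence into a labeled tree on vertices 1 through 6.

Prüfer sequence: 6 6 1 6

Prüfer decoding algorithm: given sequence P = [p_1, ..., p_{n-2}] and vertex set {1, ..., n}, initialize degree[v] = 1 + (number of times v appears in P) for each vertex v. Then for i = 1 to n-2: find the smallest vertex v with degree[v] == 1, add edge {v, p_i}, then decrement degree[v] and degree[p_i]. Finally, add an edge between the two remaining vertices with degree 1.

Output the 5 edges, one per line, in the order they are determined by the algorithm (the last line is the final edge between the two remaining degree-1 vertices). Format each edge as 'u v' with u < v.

Answer: 2 6
3 6
1 4
1 6
5 6

Derivation:
Initial degrees: {1:2, 2:1, 3:1, 4:1, 5:1, 6:4}
Step 1: smallest deg-1 vertex = 2, p_1 = 6. Add edge {2,6}. Now deg[2]=0, deg[6]=3.
Step 2: smallest deg-1 vertex = 3, p_2 = 6. Add edge {3,6}. Now deg[3]=0, deg[6]=2.
Step 3: smallest deg-1 vertex = 4, p_3 = 1. Add edge {1,4}. Now deg[4]=0, deg[1]=1.
Step 4: smallest deg-1 vertex = 1, p_4 = 6. Add edge {1,6}. Now deg[1]=0, deg[6]=1.
Final: two remaining deg-1 vertices are 5, 6. Add edge {5,6}.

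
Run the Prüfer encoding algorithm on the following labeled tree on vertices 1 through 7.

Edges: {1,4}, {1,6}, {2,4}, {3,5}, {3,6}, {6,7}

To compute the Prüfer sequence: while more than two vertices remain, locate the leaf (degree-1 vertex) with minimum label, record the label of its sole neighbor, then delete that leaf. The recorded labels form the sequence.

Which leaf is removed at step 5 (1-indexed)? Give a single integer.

Answer: 3

Derivation:
Step 1: current leaves = {2,5,7}. Remove leaf 2 (neighbor: 4).
Step 2: current leaves = {4,5,7}. Remove leaf 4 (neighbor: 1).
Step 3: current leaves = {1,5,7}. Remove leaf 1 (neighbor: 6).
Step 4: current leaves = {5,7}. Remove leaf 5 (neighbor: 3).
Step 5: current leaves = {3,7}. Remove leaf 3 (neighbor: 6).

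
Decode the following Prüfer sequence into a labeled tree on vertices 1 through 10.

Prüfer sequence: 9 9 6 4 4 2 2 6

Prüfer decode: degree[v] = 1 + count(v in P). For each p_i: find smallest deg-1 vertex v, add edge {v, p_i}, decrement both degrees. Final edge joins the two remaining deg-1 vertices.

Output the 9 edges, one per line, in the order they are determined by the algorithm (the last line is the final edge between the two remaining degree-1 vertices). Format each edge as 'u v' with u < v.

Initial degrees: {1:1, 2:3, 3:1, 4:3, 5:1, 6:3, 7:1, 8:1, 9:3, 10:1}
Step 1: smallest deg-1 vertex = 1, p_1 = 9. Add edge {1,9}. Now deg[1]=0, deg[9]=2.
Step 2: smallest deg-1 vertex = 3, p_2 = 9. Add edge {3,9}. Now deg[3]=0, deg[9]=1.
Step 3: smallest deg-1 vertex = 5, p_3 = 6. Add edge {5,6}. Now deg[5]=0, deg[6]=2.
Step 4: smallest deg-1 vertex = 7, p_4 = 4. Add edge {4,7}. Now deg[7]=0, deg[4]=2.
Step 5: smallest deg-1 vertex = 8, p_5 = 4. Add edge {4,8}. Now deg[8]=0, deg[4]=1.
Step 6: smallest deg-1 vertex = 4, p_6 = 2. Add edge {2,4}. Now deg[4]=0, deg[2]=2.
Step 7: smallest deg-1 vertex = 9, p_7 = 2. Add edge {2,9}. Now deg[9]=0, deg[2]=1.
Step 8: smallest deg-1 vertex = 2, p_8 = 6. Add edge {2,6}. Now deg[2]=0, deg[6]=1.
Final: two remaining deg-1 vertices are 6, 10. Add edge {6,10}.

Answer: 1 9
3 9
5 6
4 7
4 8
2 4
2 9
2 6
6 10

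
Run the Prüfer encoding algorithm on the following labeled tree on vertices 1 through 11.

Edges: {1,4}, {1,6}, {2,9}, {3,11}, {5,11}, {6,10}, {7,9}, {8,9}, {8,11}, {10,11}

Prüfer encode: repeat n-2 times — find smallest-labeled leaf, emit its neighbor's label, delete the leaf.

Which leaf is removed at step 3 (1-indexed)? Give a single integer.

Answer: 4

Derivation:
Step 1: current leaves = {2,3,4,5,7}. Remove leaf 2 (neighbor: 9).
Step 2: current leaves = {3,4,5,7}. Remove leaf 3 (neighbor: 11).
Step 3: current leaves = {4,5,7}. Remove leaf 4 (neighbor: 1).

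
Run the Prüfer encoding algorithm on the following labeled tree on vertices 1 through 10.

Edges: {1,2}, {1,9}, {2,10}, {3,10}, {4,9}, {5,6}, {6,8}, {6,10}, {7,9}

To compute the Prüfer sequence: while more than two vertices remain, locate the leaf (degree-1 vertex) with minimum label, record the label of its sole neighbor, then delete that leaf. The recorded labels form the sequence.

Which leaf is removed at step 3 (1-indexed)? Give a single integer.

Step 1: current leaves = {3,4,5,7,8}. Remove leaf 3 (neighbor: 10).
Step 2: current leaves = {4,5,7,8}. Remove leaf 4 (neighbor: 9).
Step 3: current leaves = {5,7,8}. Remove leaf 5 (neighbor: 6).

Answer: 5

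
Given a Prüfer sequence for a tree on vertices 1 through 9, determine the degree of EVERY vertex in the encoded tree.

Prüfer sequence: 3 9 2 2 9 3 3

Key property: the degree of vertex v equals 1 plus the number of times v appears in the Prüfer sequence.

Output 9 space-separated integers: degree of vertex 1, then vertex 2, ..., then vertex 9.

p_1 = 3: count[3] becomes 1
p_2 = 9: count[9] becomes 1
p_3 = 2: count[2] becomes 1
p_4 = 2: count[2] becomes 2
p_5 = 9: count[9] becomes 2
p_6 = 3: count[3] becomes 2
p_7 = 3: count[3] becomes 3
Degrees (1 + count): deg[1]=1+0=1, deg[2]=1+2=3, deg[3]=1+3=4, deg[4]=1+0=1, deg[5]=1+0=1, deg[6]=1+0=1, deg[7]=1+0=1, deg[8]=1+0=1, deg[9]=1+2=3

Answer: 1 3 4 1 1 1 1 1 3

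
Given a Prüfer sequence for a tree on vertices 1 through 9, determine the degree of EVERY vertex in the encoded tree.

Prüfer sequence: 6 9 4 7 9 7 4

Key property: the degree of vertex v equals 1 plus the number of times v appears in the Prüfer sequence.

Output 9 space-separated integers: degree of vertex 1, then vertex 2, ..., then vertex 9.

p_1 = 6: count[6] becomes 1
p_2 = 9: count[9] becomes 1
p_3 = 4: count[4] becomes 1
p_4 = 7: count[7] becomes 1
p_5 = 9: count[9] becomes 2
p_6 = 7: count[7] becomes 2
p_7 = 4: count[4] becomes 2
Degrees (1 + count): deg[1]=1+0=1, deg[2]=1+0=1, deg[3]=1+0=1, deg[4]=1+2=3, deg[5]=1+0=1, deg[6]=1+1=2, deg[7]=1+2=3, deg[8]=1+0=1, deg[9]=1+2=3

Answer: 1 1 1 3 1 2 3 1 3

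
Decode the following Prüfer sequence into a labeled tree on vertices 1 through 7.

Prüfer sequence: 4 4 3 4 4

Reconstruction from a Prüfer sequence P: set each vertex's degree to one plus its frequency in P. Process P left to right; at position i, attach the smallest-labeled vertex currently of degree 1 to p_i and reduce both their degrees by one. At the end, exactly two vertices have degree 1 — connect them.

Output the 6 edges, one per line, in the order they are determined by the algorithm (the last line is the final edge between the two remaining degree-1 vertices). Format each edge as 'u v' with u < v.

Initial degrees: {1:1, 2:1, 3:2, 4:5, 5:1, 6:1, 7:1}
Step 1: smallest deg-1 vertex = 1, p_1 = 4. Add edge {1,4}. Now deg[1]=0, deg[4]=4.
Step 2: smallest deg-1 vertex = 2, p_2 = 4. Add edge {2,4}. Now deg[2]=0, deg[4]=3.
Step 3: smallest deg-1 vertex = 5, p_3 = 3. Add edge {3,5}. Now deg[5]=0, deg[3]=1.
Step 4: smallest deg-1 vertex = 3, p_4 = 4. Add edge {3,4}. Now deg[3]=0, deg[4]=2.
Step 5: smallest deg-1 vertex = 6, p_5 = 4. Add edge {4,6}. Now deg[6]=0, deg[4]=1.
Final: two remaining deg-1 vertices are 4, 7. Add edge {4,7}.

Answer: 1 4
2 4
3 5
3 4
4 6
4 7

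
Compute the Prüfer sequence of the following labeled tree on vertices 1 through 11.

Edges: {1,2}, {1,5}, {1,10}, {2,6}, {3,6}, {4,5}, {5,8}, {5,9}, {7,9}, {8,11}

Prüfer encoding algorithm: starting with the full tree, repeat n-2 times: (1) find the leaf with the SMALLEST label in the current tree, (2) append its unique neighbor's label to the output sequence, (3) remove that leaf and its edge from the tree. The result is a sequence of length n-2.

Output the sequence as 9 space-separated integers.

Answer: 6 5 2 1 9 5 1 5 8

Derivation:
Step 1: leaves = {3,4,7,10,11}. Remove smallest leaf 3, emit neighbor 6.
Step 2: leaves = {4,6,7,10,11}. Remove smallest leaf 4, emit neighbor 5.
Step 3: leaves = {6,7,10,11}. Remove smallest leaf 6, emit neighbor 2.
Step 4: leaves = {2,7,10,11}. Remove smallest leaf 2, emit neighbor 1.
Step 5: leaves = {7,10,11}. Remove smallest leaf 7, emit neighbor 9.
Step 6: leaves = {9,10,11}. Remove smallest leaf 9, emit neighbor 5.
Step 7: leaves = {10,11}. Remove smallest leaf 10, emit neighbor 1.
Step 8: leaves = {1,11}. Remove smallest leaf 1, emit neighbor 5.
Step 9: leaves = {5,11}. Remove smallest leaf 5, emit neighbor 8.
Done: 2 vertices remain (8, 11). Sequence = [6 5 2 1 9 5 1 5 8]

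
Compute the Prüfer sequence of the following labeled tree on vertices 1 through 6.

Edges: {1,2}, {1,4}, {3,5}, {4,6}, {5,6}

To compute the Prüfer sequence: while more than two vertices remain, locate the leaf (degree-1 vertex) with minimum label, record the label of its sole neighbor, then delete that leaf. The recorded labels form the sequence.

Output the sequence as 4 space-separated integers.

Answer: 1 4 5 6

Derivation:
Step 1: leaves = {2,3}. Remove smallest leaf 2, emit neighbor 1.
Step 2: leaves = {1,3}. Remove smallest leaf 1, emit neighbor 4.
Step 3: leaves = {3,4}. Remove smallest leaf 3, emit neighbor 5.
Step 4: leaves = {4,5}. Remove smallest leaf 4, emit neighbor 6.
Done: 2 vertices remain (5, 6). Sequence = [1 4 5 6]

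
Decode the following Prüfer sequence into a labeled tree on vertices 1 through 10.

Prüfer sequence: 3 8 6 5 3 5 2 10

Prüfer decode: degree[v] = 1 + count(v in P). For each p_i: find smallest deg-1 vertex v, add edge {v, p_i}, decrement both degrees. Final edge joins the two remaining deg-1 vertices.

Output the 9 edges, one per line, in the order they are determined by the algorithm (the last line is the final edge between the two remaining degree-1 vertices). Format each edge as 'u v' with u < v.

Initial degrees: {1:1, 2:2, 3:3, 4:1, 5:3, 6:2, 7:1, 8:2, 9:1, 10:2}
Step 1: smallest deg-1 vertex = 1, p_1 = 3. Add edge {1,3}. Now deg[1]=0, deg[3]=2.
Step 2: smallest deg-1 vertex = 4, p_2 = 8. Add edge {4,8}. Now deg[4]=0, deg[8]=1.
Step 3: smallest deg-1 vertex = 7, p_3 = 6. Add edge {6,7}. Now deg[7]=0, deg[6]=1.
Step 4: smallest deg-1 vertex = 6, p_4 = 5. Add edge {5,6}. Now deg[6]=0, deg[5]=2.
Step 5: smallest deg-1 vertex = 8, p_5 = 3. Add edge {3,8}. Now deg[8]=0, deg[3]=1.
Step 6: smallest deg-1 vertex = 3, p_6 = 5. Add edge {3,5}. Now deg[3]=0, deg[5]=1.
Step 7: smallest deg-1 vertex = 5, p_7 = 2. Add edge {2,5}. Now deg[5]=0, deg[2]=1.
Step 8: smallest deg-1 vertex = 2, p_8 = 10. Add edge {2,10}. Now deg[2]=0, deg[10]=1.
Final: two remaining deg-1 vertices are 9, 10. Add edge {9,10}.

Answer: 1 3
4 8
6 7
5 6
3 8
3 5
2 5
2 10
9 10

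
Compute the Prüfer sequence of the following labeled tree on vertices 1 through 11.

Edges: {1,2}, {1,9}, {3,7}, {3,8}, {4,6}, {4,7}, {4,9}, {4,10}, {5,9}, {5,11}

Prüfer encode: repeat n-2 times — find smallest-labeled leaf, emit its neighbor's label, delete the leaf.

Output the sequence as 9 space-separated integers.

Step 1: leaves = {2,6,8,10,11}. Remove smallest leaf 2, emit neighbor 1.
Step 2: leaves = {1,6,8,10,11}. Remove smallest leaf 1, emit neighbor 9.
Step 3: leaves = {6,8,10,11}. Remove smallest leaf 6, emit neighbor 4.
Step 4: leaves = {8,10,11}. Remove smallest leaf 8, emit neighbor 3.
Step 5: leaves = {3,10,11}. Remove smallest leaf 3, emit neighbor 7.
Step 6: leaves = {7,10,11}. Remove smallest leaf 7, emit neighbor 4.
Step 7: leaves = {10,11}. Remove smallest leaf 10, emit neighbor 4.
Step 8: leaves = {4,11}. Remove smallest leaf 4, emit neighbor 9.
Step 9: leaves = {9,11}. Remove smallest leaf 9, emit neighbor 5.
Done: 2 vertices remain (5, 11). Sequence = [1 9 4 3 7 4 4 9 5]

Answer: 1 9 4 3 7 4 4 9 5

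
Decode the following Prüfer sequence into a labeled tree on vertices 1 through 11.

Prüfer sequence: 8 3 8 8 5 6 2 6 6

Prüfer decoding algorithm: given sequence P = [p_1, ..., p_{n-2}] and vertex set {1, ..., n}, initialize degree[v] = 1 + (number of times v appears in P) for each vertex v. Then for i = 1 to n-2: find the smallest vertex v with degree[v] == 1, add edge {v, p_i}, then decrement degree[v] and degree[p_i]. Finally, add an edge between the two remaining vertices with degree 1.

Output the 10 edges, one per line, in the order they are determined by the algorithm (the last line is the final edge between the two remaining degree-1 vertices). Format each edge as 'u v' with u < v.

Initial degrees: {1:1, 2:2, 3:2, 4:1, 5:2, 6:4, 7:1, 8:4, 9:1, 10:1, 11:1}
Step 1: smallest deg-1 vertex = 1, p_1 = 8. Add edge {1,8}. Now deg[1]=0, deg[8]=3.
Step 2: smallest deg-1 vertex = 4, p_2 = 3. Add edge {3,4}. Now deg[4]=0, deg[3]=1.
Step 3: smallest deg-1 vertex = 3, p_3 = 8. Add edge {3,8}. Now deg[3]=0, deg[8]=2.
Step 4: smallest deg-1 vertex = 7, p_4 = 8. Add edge {7,8}. Now deg[7]=0, deg[8]=1.
Step 5: smallest deg-1 vertex = 8, p_5 = 5. Add edge {5,8}. Now deg[8]=0, deg[5]=1.
Step 6: smallest deg-1 vertex = 5, p_6 = 6. Add edge {5,6}. Now deg[5]=0, deg[6]=3.
Step 7: smallest deg-1 vertex = 9, p_7 = 2. Add edge {2,9}. Now deg[9]=0, deg[2]=1.
Step 8: smallest deg-1 vertex = 2, p_8 = 6. Add edge {2,6}. Now deg[2]=0, deg[6]=2.
Step 9: smallest deg-1 vertex = 10, p_9 = 6. Add edge {6,10}. Now deg[10]=0, deg[6]=1.
Final: two remaining deg-1 vertices are 6, 11. Add edge {6,11}.

Answer: 1 8
3 4
3 8
7 8
5 8
5 6
2 9
2 6
6 10
6 11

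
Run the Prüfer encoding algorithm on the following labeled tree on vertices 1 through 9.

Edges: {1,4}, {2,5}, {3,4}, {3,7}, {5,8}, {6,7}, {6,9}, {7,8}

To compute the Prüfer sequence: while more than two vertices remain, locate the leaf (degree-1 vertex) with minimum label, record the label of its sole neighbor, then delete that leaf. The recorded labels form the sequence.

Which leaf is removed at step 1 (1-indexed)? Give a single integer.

Answer: 1

Derivation:
Step 1: current leaves = {1,2,9}. Remove leaf 1 (neighbor: 4).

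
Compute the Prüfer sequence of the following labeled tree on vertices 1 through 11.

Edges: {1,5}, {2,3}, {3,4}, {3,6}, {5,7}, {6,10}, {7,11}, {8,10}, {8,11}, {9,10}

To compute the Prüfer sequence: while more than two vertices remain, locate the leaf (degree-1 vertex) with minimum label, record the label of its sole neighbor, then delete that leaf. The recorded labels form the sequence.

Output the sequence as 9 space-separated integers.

Step 1: leaves = {1,2,4,9}. Remove smallest leaf 1, emit neighbor 5.
Step 2: leaves = {2,4,5,9}. Remove smallest leaf 2, emit neighbor 3.
Step 3: leaves = {4,5,9}. Remove smallest leaf 4, emit neighbor 3.
Step 4: leaves = {3,5,9}. Remove smallest leaf 3, emit neighbor 6.
Step 5: leaves = {5,6,9}. Remove smallest leaf 5, emit neighbor 7.
Step 6: leaves = {6,7,9}. Remove smallest leaf 6, emit neighbor 10.
Step 7: leaves = {7,9}. Remove smallest leaf 7, emit neighbor 11.
Step 8: leaves = {9,11}. Remove smallest leaf 9, emit neighbor 10.
Step 9: leaves = {10,11}. Remove smallest leaf 10, emit neighbor 8.
Done: 2 vertices remain (8, 11). Sequence = [5 3 3 6 7 10 11 10 8]

Answer: 5 3 3 6 7 10 11 10 8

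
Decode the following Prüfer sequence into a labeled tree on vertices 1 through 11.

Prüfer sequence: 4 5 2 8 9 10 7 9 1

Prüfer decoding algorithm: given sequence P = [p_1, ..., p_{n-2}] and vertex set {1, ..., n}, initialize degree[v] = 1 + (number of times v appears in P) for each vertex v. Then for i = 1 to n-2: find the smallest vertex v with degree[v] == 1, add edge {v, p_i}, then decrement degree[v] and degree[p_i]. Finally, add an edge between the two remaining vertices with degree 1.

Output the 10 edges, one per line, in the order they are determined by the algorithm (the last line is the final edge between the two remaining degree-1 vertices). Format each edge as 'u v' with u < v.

Initial degrees: {1:2, 2:2, 3:1, 4:2, 5:2, 6:1, 7:2, 8:2, 9:3, 10:2, 11:1}
Step 1: smallest deg-1 vertex = 3, p_1 = 4. Add edge {3,4}. Now deg[3]=0, deg[4]=1.
Step 2: smallest deg-1 vertex = 4, p_2 = 5. Add edge {4,5}. Now deg[4]=0, deg[5]=1.
Step 3: smallest deg-1 vertex = 5, p_3 = 2. Add edge {2,5}. Now deg[5]=0, deg[2]=1.
Step 4: smallest deg-1 vertex = 2, p_4 = 8. Add edge {2,8}. Now deg[2]=0, deg[8]=1.
Step 5: smallest deg-1 vertex = 6, p_5 = 9. Add edge {6,9}. Now deg[6]=0, deg[9]=2.
Step 6: smallest deg-1 vertex = 8, p_6 = 10. Add edge {8,10}. Now deg[8]=0, deg[10]=1.
Step 7: smallest deg-1 vertex = 10, p_7 = 7. Add edge {7,10}. Now deg[10]=0, deg[7]=1.
Step 8: smallest deg-1 vertex = 7, p_8 = 9. Add edge {7,9}. Now deg[7]=0, deg[9]=1.
Step 9: smallest deg-1 vertex = 9, p_9 = 1. Add edge {1,9}. Now deg[9]=0, deg[1]=1.
Final: two remaining deg-1 vertices are 1, 11. Add edge {1,11}.

Answer: 3 4
4 5
2 5
2 8
6 9
8 10
7 10
7 9
1 9
1 11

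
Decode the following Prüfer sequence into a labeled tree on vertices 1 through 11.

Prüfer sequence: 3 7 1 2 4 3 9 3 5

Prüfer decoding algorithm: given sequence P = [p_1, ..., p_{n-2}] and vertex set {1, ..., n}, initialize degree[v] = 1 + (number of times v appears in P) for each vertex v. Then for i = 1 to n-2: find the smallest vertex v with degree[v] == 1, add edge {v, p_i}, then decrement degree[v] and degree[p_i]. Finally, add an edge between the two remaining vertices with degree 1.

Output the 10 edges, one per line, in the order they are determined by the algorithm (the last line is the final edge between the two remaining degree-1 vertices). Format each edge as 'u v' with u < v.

Initial degrees: {1:2, 2:2, 3:4, 4:2, 5:2, 6:1, 7:2, 8:1, 9:2, 10:1, 11:1}
Step 1: smallest deg-1 vertex = 6, p_1 = 3. Add edge {3,6}. Now deg[6]=0, deg[3]=3.
Step 2: smallest deg-1 vertex = 8, p_2 = 7. Add edge {7,8}. Now deg[8]=0, deg[7]=1.
Step 3: smallest deg-1 vertex = 7, p_3 = 1. Add edge {1,7}. Now deg[7]=0, deg[1]=1.
Step 4: smallest deg-1 vertex = 1, p_4 = 2. Add edge {1,2}. Now deg[1]=0, deg[2]=1.
Step 5: smallest deg-1 vertex = 2, p_5 = 4. Add edge {2,4}. Now deg[2]=0, deg[4]=1.
Step 6: smallest deg-1 vertex = 4, p_6 = 3. Add edge {3,4}. Now deg[4]=0, deg[3]=2.
Step 7: smallest deg-1 vertex = 10, p_7 = 9. Add edge {9,10}. Now deg[10]=0, deg[9]=1.
Step 8: smallest deg-1 vertex = 9, p_8 = 3. Add edge {3,9}. Now deg[9]=0, deg[3]=1.
Step 9: smallest deg-1 vertex = 3, p_9 = 5. Add edge {3,5}. Now deg[3]=0, deg[5]=1.
Final: two remaining deg-1 vertices are 5, 11. Add edge {5,11}.

Answer: 3 6
7 8
1 7
1 2
2 4
3 4
9 10
3 9
3 5
5 11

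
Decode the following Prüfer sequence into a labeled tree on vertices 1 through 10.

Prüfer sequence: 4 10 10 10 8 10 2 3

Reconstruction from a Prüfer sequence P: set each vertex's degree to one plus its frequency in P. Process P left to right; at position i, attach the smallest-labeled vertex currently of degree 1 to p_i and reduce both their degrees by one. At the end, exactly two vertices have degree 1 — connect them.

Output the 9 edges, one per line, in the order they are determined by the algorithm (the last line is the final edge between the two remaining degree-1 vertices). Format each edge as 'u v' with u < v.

Answer: 1 4
4 10
5 10
6 10
7 8
8 10
2 9
2 3
3 10

Derivation:
Initial degrees: {1:1, 2:2, 3:2, 4:2, 5:1, 6:1, 7:1, 8:2, 9:1, 10:5}
Step 1: smallest deg-1 vertex = 1, p_1 = 4. Add edge {1,4}. Now deg[1]=0, deg[4]=1.
Step 2: smallest deg-1 vertex = 4, p_2 = 10. Add edge {4,10}. Now deg[4]=0, deg[10]=4.
Step 3: smallest deg-1 vertex = 5, p_3 = 10. Add edge {5,10}. Now deg[5]=0, deg[10]=3.
Step 4: smallest deg-1 vertex = 6, p_4 = 10. Add edge {6,10}. Now deg[6]=0, deg[10]=2.
Step 5: smallest deg-1 vertex = 7, p_5 = 8. Add edge {7,8}. Now deg[7]=0, deg[8]=1.
Step 6: smallest deg-1 vertex = 8, p_6 = 10. Add edge {8,10}. Now deg[8]=0, deg[10]=1.
Step 7: smallest deg-1 vertex = 9, p_7 = 2. Add edge {2,9}. Now deg[9]=0, deg[2]=1.
Step 8: smallest deg-1 vertex = 2, p_8 = 3. Add edge {2,3}. Now deg[2]=0, deg[3]=1.
Final: two remaining deg-1 vertices are 3, 10. Add edge {3,10}.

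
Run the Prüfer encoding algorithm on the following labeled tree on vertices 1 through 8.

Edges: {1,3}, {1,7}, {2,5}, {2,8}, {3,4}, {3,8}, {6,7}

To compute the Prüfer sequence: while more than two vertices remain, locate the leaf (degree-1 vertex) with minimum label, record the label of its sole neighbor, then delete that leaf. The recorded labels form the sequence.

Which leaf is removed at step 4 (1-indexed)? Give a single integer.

Step 1: current leaves = {4,5,6}. Remove leaf 4 (neighbor: 3).
Step 2: current leaves = {5,6}. Remove leaf 5 (neighbor: 2).
Step 3: current leaves = {2,6}. Remove leaf 2 (neighbor: 8).
Step 4: current leaves = {6,8}. Remove leaf 6 (neighbor: 7).

Answer: 6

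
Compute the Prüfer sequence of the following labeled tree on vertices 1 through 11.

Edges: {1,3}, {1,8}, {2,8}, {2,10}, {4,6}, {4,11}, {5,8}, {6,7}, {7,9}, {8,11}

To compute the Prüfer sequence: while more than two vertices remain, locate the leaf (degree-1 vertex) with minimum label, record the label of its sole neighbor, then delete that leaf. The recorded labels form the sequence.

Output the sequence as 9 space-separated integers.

Step 1: leaves = {3,5,9,10}. Remove smallest leaf 3, emit neighbor 1.
Step 2: leaves = {1,5,9,10}. Remove smallest leaf 1, emit neighbor 8.
Step 3: leaves = {5,9,10}. Remove smallest leaf 5, emit neighbor 8.
Step 4: leaves = {9,10}. Remove smallest leaf 9, emit neighbor 7.
Step 5: leaves = {7,10}. Remove smallest leaf 7, emit neighbor 6.
Step 6: leaves = {6,10}. Remove smallest leaf 6, emit neighbor 4.
Step 7: leaves = {4,10}. Remove smallest leaf 4, emit neighbor 11.
Step 8: leaves = {10,11}. Remove smallest leaf 10, emit neighbor 2.
Step 9: leaves = {2,11}. Remove smallest leaf 2, emit neighbor 8.
Done: 2 vertices remain (8, 11). Sequence = [1 8 8 7 6 4 11 2 8]

Answer: 1 8 8 7 6 4 11 2 8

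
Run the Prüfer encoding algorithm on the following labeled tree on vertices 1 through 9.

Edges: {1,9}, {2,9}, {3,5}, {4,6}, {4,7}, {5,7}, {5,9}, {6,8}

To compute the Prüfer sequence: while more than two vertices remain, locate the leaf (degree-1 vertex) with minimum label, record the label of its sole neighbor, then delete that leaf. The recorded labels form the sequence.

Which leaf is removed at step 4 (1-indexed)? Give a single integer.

Step 1: current leaves = {1,2,3,8}. Remove leaf 1 (neighbor: 9).
Step 2: current leaves = {2,3,8}. Remove leaf 2 (neighbor: 9).
Step 3: current leaves = {3,8,9}. Remove leaf 3 (neighbor: 5).
Step 4: current leaves = {8,9}. Remove leaf 8 (neighbor: 6).

Answer: 8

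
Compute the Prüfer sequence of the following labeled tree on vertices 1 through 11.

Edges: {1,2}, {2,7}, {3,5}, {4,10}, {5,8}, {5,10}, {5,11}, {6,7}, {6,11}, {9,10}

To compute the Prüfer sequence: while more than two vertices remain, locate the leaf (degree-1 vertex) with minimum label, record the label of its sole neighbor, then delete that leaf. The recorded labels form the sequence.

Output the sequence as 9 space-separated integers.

Answer: 2 7 5 10 6 11 5 10 5

Derivation:
Step 1: leaves = {1,3,4,8,9}. Remove smallest leaf 1, emit neighbor 2.
Step 2: leaves = {2,3,4,8,9}. Remove smallest leaf 2, emit neighbor 7.
Step 3: leaves = {3,4,7,8,9}. Remove smallest leaf 3, emit neighbor 5.
Step 4: leaves = {4,7,8,9}. Remove smallest leaf 4, emit neighbor 10.
Step 5: leaves = {7,8,9}. Remove smallest leaf 7, emit neighbor 6.
Step 6: leaves = {6,8,9}. Remove smallest leaf 6, emit neighbor 11.
Step 7: leaves = {8,9,11}. Remove smallest leaf 8, emit neighbor 5.
Step 8: leaves = {9,11}. Remove smallest leaf 9, emit neighbor 10.
Step 9: leaves = {10,11}. Remove smallest leaf 10, emit neighbor 5.
Done: 2 vertices remain (5, 11). Sequence = [2 7 5 10 6 11 5 10 5]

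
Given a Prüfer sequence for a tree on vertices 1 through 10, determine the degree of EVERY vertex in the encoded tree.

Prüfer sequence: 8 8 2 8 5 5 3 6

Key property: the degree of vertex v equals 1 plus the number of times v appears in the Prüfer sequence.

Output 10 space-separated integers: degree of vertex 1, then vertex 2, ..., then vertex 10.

p_1 = 8: count[8] becomes 1
p_2 = 8: count[8] becomes 2
p_3 = 2: count[2] becomes 1
p_4 = 8: count[8] becomes 3
p_5 = 5: count[5] becomes 1
p_6 = 5: count[5] becomes 2
p_7 = 3: count[3] becomes 1
p_8 = 6: count[6] becomes 1
Degrees (1 + count): deg[1]=1+0=1, deg[2]=1+1=2, deg[3]=1+1=2, deg[4]=1+0=1, deg[5]=1+2=3, deg[6]=1+1=2, deg[7]=1+0=1, deg[8]=1+3=4, deg[9]=1+0=1, deg[10]=1+0=1

Answer: 1 2 2 1 3 2 1 4 1 1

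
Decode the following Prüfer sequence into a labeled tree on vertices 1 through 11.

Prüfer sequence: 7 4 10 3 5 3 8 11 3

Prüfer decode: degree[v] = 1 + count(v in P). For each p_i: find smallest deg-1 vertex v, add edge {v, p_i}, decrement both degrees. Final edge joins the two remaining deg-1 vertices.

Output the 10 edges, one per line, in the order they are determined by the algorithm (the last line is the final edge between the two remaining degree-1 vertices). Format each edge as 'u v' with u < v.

Initial degrees: {1:1, 2:1, 3:4, 4:2, 5:2, 6:1, 7:2, 8:2, 9:1, 10:2, 11:2}
Step 1: smallest deg-1 vertex = 1, p_1 = 7. Add edge {1,7}. Now deg[1]=0, deg[7]=1.
Step 2: smallest deg-1 vertex = 2, p_2 = 4. Add edge {2,4}. Now deg[2]=0, deg[4]=1.
Step 3: smallest deg-1 vertex = 4, p_3 = 10. Add edge {4,10}. Now deg[4]=0, deg[10]=1.
Step 4: smallest deg-1 vertex = 6, p_4 = 3. Add edge {3,6}. Now deg[6]=0, deg[3]=3.
Step 5: smallest deg-1 vertex = 7, p_5 = 5. Add edge {5,7}. Now deg[7]=0, deg[5]=1.
Step 6: smallest deg-1 vertex = 5, p_6 = 3. Add edge {3,5}. Now deg[5]=0, deg[3]=2.
Step 7: smallest deg-1 vertex = 9, p_7 = 8. Add edge {8,9}. Now deg[9]=0, deg[8]=1.
Step 8: smallest deg-1 vertex = 8, p_8 = 11. Add edge {8,11}. Now deg[8]=0, deg[11]=1.
Step 9: smallest deg-1 vertex = 10, p_9 = 3. Add edge {3,10}. Now deg[10]=0, deg[3]=1.
Final: two remaining deg-1 vertices are 3, 11. Add edge {3,11}.

Answer: 1 7
2 4
4 10
3 6
5 7
3 5
8 9
8 11
3 10
3 11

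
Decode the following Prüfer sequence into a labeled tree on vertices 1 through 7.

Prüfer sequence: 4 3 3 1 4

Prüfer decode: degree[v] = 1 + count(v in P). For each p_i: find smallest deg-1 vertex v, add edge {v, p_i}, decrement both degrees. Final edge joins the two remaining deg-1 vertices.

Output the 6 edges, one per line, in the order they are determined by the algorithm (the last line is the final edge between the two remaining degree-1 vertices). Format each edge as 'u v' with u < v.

Initial degrees: {1:2, 2:1, 3:3, 4:3, 5:1, 6:1, 7:1}
Step 1: smallest deg-1 vertex = 2, p_1 = 4. Add edge {2,4}. Now deg[2]=0, deg[4]=2.
Step 2: smallest deg-1 vertex = 5, p_2 = 3. Add edge {3,5}. Now deg[5]=0, deg[3]=2.
Step 3: smallest deg-1 vertex = 6, p_3 = 3. Add edge {3,6}. Now deg[6]=0, deg[3]=1.
Step 4: smallest deg-1 vertex = 3, p_4 = 1. Add edge {1,3}. Now deg[3]=0, deg[1]=1.
Step 5: smallest deg-1 vertex = 1, p_5 = 4. Add edge {1,4}. Now deg[1]=0, deg[4]=1.
Final: two remaining deg-1 vertices are 4, 7. Add edge {4,7}.

Answer: 2 4
3 5
3 6
1 3
1 4
4 7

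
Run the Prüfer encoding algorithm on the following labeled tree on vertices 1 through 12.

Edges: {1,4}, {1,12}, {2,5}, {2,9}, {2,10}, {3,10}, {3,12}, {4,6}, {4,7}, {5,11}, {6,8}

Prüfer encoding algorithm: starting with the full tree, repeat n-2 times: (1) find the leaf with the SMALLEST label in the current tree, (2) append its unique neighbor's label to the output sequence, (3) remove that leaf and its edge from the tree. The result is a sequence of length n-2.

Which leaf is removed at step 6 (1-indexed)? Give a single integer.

Step 1: current leaves = {7,8,9,11}. Remove leaf 7 (neighbor: 4).
Step 2: current leaves = {8,9,11}. Remove leaf 8 (neighbor: 6).
Step 3: current leaves = {6,9,11}. Remove leaf 6 (neighbor: 4).
Step 4: current leaves = {4,9,11}. Remove leaf 4 (neighbor: 1).
Step 5: current leaves = {1,9,11}. Remove leaf 1 (neighbor: 12).
Step 6: current leaves = {9,11,12}. Remove leaf 9 (neighbor: 2).

Answer: 9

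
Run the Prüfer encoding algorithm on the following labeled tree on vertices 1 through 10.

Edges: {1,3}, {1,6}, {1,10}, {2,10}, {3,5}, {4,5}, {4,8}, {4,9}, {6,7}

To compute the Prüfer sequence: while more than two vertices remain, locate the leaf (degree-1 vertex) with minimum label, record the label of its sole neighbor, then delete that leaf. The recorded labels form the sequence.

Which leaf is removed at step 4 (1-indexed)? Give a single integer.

Answer: 8

Derivation:
Step 1: current leaves = {2,7,8,9}. Remove leaf 2 (neighbor: 10).
Step 2: current leaves = {7,8,9,10}. Remove leaf 7 (neighbor: 6).
Step 3: current leaves = {6,8,9,10}. Remove leaf 6 (neighbor: 1).
Step 4: current leaves = {8,9,10}. Remove leaf 8 (neighbor: 4).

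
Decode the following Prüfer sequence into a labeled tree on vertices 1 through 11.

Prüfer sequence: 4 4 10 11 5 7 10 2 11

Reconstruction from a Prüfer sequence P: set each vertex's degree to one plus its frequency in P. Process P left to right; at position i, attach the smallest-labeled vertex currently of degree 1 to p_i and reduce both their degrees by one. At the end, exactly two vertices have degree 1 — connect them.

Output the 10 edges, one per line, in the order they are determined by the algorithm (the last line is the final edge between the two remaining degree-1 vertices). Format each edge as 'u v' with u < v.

Initial degrees: {1:1, 2:2, 3:1, 4:3, 5:2, 6:1, 7:2, 8:1, 9:1, 10:3, 11:3}
Step 1: smallest deg-1 vertex = 1, p_1 = 4. Add edge {1,4}. Now deg[1]=0, deg[4]=2.
Step 2: smallest deg-1 vertex = 3, p_2 = 4. Add edge {3,4}. Now deg[3]=0, deg[4]=1.
Step 3: smallest deg-1 vertex = 4, p_3 = 10. Add edge {4,10}. Now deg[4]=0, deg[10]=2.
Step 4: smallest deg-1 vertex = 6, p_4 = 11. Add edge {6,11}. Now deg[6]=0, deg[11]=2.
Step 5: smallest deg-1 vertex = 8, p_5 = 5. Add edge {5,8}. Now deg[8]=0, deg[5]=1.
Step 6: smallest deg-1 vertex = 5, p_6 = 7. Add edge {5,7}. Now deg[5]=0, deg[7]=1.
Step 7: smallest deg-1 vertex = 7, p_7 = 10. Add edge {7,10}. Now deg[7]=0, deg[10]=1.
Step 8: smallest deg-1 vertex = 9, p_8 = 2. Add edge {2,9}. Now deg[9]=0, deg[2]=1.
Step 9: smallest deg-1 vertex = 2, p_9 = 11. Add edge {2,11}. Now deg[2]=0, deg[11]=1.
Final: two remaining deg-1 vertices are 10, 11. Add edge {10,11}.

Answer: 1 4
3 4
4 10
6 11
5 8
5 7
7 10
2 9
2 11
10 11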